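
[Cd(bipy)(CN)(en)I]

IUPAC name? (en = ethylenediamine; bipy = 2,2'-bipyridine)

(2,2'-bipyridine)cyano(ethylenediamine)iodocadmium(II)

There is no counter-ion, so the complex is neutral overall.
Ligand charges: 1×ethylenediamine (neutral), 1×cyano (-1 each), 1×2,2'-bipyridine (neutral), 1×iodo (-1 each); total -2. So Cd + (-2) = 0, giving Cd = +2.
Ligands are named alphabetically: bipyridine before cyano before ethylenediamine before iodo.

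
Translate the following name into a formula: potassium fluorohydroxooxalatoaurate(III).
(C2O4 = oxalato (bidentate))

Ligands: 1 hydroxo (OH, -1), 1 oxalato (C2O4, -2), 1 fluoro (F, -1). Ligand charge sum = -4.
Charge balance with potassium (+1) requires 1 complex ion per 1 potassium.

K[Au(C2O4)F(OH)]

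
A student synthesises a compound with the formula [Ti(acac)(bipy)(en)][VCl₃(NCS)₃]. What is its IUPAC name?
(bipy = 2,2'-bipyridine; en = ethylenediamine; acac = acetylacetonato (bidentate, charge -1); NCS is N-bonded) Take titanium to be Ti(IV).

Both ions are complex: the cation is named first with the plain metal name, the anion second with the -ate form; each ion's ligands are alphabetised independently.
Ti is given as +4; the cation's ligand charges sum to -1, so the complex cation is 3+.
A 1:1 salt means the anion carries the equal and opposite charge, 3−.
Anion: ligand charges sum to -6; for the ion to be 3−, V = +3.

(acetylacetonato)(2,2'-bipyridine)(ethylenediamine)titanium(IV) trichlorotriisothiocyanatovanadate(III)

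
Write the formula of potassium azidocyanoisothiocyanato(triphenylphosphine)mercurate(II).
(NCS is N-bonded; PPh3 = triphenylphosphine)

Ligands: 1 cyano (CN, -1), 1 isothiocyanato (NCS, -1), 1 triphenylphosphine (PPh3, neutral), 1 azido (N3, -1). Ligand charge sum = -3.
With Hg in oxidation state +2, the complex ion is [Hg...]^1−.
Charge balance with potassium (+1) requires 1 complex ion per 1 potassium.

K[Hg(CN)(N3)(NCS)(PPh3)]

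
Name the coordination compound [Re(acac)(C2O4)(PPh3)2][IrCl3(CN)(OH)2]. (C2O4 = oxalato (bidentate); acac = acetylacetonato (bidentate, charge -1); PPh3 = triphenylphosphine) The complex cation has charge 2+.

(acetylacetonato)oxalatobis(triphenylphosphine)rhenium(V) trichlorocyanodihydroxoiridate(IV)

The complex cation is given as 2+; its ligand charges sum to -3, so Re = +5.
A 1:1 salt means the anion carries the equal and opposite charge, 2−.
Anion: ligand charges sum to -6; for the ion to be 2−, Ir = +4.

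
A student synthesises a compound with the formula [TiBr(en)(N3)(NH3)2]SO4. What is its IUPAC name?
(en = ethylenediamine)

The 1 sulfate counter-ion carries a total charge of -2, so each complex ion is 2+.
Ligand charges: 1×azido (-1 each), 2×ammine (neutral), 1×ethylenediamine (neutral), 1×bromo (-1 each); total -2. So Ti + (-2) = 2+, giving Ti = +4.
Ligands are named alphabetically: ammine before azido before bromo before ethylenediamine.

diammineazidobromo(ethylenediamine)titanium(IV) sulfate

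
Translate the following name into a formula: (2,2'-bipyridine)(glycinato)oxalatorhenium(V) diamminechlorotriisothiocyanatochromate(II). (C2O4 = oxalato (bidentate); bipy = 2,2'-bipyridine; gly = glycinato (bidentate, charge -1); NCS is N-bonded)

Cation [Re…]: ligand charges -3, Re(V) ⇒ ion charge 2+.
Anion [Cr…]: ligand charges -4, Cr(II) ⇒ ion charge 2−.

[Re(bipy)(C2O4)(gly)][CrCl(NCS)3(NH3)2]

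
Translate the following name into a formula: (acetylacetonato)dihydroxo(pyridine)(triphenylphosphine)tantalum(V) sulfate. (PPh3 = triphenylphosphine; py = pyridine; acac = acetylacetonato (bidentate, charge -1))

[Ta(acac)(OH)2(PPh3)(py)]SO4

Ligands: 1 triphenylphosphine (PPh3, neutral), 1 pyridine (py, neutral), 1 acetylacetonato (acac, -1), 2 hydroxo (OH, -1). Ligand charge sum = -3.
With Ta in oxidation state +5, the complex ion is [Ta...]^2+.
Charge balance with sulfate (-2) requires 1 complex ion per 1 sulfate.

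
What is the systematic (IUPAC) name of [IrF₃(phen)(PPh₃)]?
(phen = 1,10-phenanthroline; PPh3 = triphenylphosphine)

There is no counter-ion, so the complex is neutral overall.
Ligand charges: 1×1,10-phenanthroline (neutral), 3×fluoro (-1 each), 1×triphenylphosphine (neutral); total -3. So Ir + (-3) = 0, giving Ir = +3.
Ligands are named alphabetically: fluoro before phenanthroline before triphenylphosphine.

trifluoro(1,10-phenanthroline)(triphenylphosphine)iridium(III)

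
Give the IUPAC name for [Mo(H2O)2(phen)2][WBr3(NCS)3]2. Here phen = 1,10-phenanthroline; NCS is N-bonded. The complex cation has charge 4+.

diaquabis(1,10-phenanthroline)molybdenum(IV) tribromotriisothiocyanatotungstate(IV)

The complex cation is given as 4+; its ligand charges sum to 0, so Mo = +4.
With 2 anions per cation, each anion must be 4/2 = 2−.
Anion: ligand charges sum to -6; for the ion to be 2−, W = +4.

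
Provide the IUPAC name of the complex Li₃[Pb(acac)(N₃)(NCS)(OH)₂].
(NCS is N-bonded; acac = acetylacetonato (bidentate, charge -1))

lithium (acetylacetonato)azidodihydroxoisothiocyanatoplumbate(II)

The 3 lithium counter-ions carry a total charge of +3, so each complex ion is 3−.
Ligand charges: 1×isothiocyanato (-1 each), 1×azido (-1 each), 1×acetylacetonato (-1 each), 2×hydroxo (-1 each); total -5. So Pb + (-5) = 3−, giving Pb = +2.
Ligands are named alphabetically: acetylacetonato before azido before hydroxo before isothiocyanato.
The complex ion is anionic, so lead takes the -ate form plumbate(II).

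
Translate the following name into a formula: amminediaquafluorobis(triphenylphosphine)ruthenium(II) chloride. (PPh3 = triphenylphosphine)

Ligands: 2 triphenylphosphine (PPh3, neutral), 2 aqua (H2O, neutral), 1 fluoro (F, -1), 1 ammine (NH3, neutral). Ligand charge sum = -1.
With Ru in oxidation state +2, the complex ion is [Ru...]^1+.
Charge balance with chloride (-1) requires 1 complex ion per 1 chloride.

[RuF(H2O)2(NH3)(PPh3)2]Cl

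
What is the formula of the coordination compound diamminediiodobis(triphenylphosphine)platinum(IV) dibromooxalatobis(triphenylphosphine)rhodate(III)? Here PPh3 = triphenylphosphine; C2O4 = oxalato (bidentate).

[PtI2(NH3)2(PPh3)2][RhBr2(C2O4)(PPh3)2]2

Cation [Pt…]: ligand charges -2, Pt(IV) ⇒ ion charge 2+.
Anion [Rh…]: ligand charges -4, Rh(III) ⇒ ion charge 1−.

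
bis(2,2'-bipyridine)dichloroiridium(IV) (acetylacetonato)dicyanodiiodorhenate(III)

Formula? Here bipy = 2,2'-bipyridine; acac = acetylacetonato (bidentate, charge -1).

Cation [Ir…]: ligand charges -2, Ir(IV) ⇒ ion charge 2+.
Anion [Re…]: ligand charges -5, Re(III) ⇒ ion charge 2−.
One 2+ cation balances one 2− anion.

[Ir(bipy)2Cl2][Re(acac)(CN)2I2]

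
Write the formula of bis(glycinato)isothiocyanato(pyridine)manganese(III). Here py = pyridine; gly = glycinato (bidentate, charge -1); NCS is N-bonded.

[Mn(gly)2(NCS)(py)]

Ligands: 1 pyridine (py, neutral), 2 glycinato (gly, -1), 1 isothiocyanato (NCS, -1). Ligand charge sum = -3.
With Mn in oxidation state +3, the complex ion is [Mn...].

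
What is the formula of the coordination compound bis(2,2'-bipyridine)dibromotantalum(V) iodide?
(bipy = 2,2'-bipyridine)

[Ta(bipy)2Br2]I3

Ligands: 2 2,2'-bipyridine (bipy, neutral), 2 bromo (Br, -1). Ligand charge sum = -2.
Charge balance with iodide (-1) requires 1 complex ion per 3 iodide.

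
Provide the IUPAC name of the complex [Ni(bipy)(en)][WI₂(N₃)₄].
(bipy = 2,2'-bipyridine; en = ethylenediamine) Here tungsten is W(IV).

(2,2'-bipyridine)(ethylenediamine)nickel(II) tetraazidodiiodotungstate(IV)

W is given as +4; the anion's ligand charges sum to -6, so the complex anion is 2−.
A 1:1 salt means the cation carries the equal and opposite charge, 2+.
Cation: ligand charges sum to 0; for the ion to be 2+, Ni = +2.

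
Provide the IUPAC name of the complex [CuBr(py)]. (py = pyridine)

bromo(pyridine)copper(I)

There is no counter-ion, so the complex is neutral overall.
Ligand charges: 1×pyridine (neutral), 1×bromo (-1 each); total -1. So Cu + (-1) = 0, giving Cu = +1.
Ligands are named alphabetically: bromo before pyridine.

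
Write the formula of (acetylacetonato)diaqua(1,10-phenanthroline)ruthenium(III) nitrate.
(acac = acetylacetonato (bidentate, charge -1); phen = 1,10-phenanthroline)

Ligands: 1 acetylacetonato (acac, -1), 1 1,10-phenanthroline (phen, neutral), 2 aqua (H2O, neutral). Ligand charge sum = -1.
With Ru in oxidation state +3, the complex ion is [Ru...]^2+.
Charge balance with nitrate (-1) requires 1 complex ion per 2 nitrate.

[Ru(acac)(H2O)2(phen)](NO3)2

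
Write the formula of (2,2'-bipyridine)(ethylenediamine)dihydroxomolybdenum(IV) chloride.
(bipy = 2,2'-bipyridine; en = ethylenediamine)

Ligands: 1 2,2'-bipyridine (bipy, neutral), 1 ethylenediamine (en, neutral), 2 hydroxo (OH, -1). Ligand charge sum = -2.
With Mo in oxidation state +4, the complex ion is [Mo...]^2+.
Charge balance with chloride (-1) requires 1 complex ion per 2 chloride.

[Mo(bipy)(en)(OH)2]Cl2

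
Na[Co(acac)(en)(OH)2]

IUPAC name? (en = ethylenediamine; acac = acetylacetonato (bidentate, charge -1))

sodium (acetylacetonato)(ethylenediamine)dihydroxocobaltate(II)

The 1 sodium counter-ion carries a total charge of +1, so each complex ion is 1−.
Ligand charges: 1×ethylenediamine (neutral), 2×hydroxo (-1 each), 1×acetylacetonato (-1 each); total -3. So Co + (-3) = 1−, giving Co = +2.
Ligands are named alphabetically: acetylacetonato before ethylenediamine before hydroxo.
The complex ion is anionic, so cobalt takes the -ate form cobaltate(II).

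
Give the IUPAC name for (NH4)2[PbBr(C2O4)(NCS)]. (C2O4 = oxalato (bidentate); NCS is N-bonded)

The 2 ammonium counter-ions carry a total charge of +2, so each complex ion is 2−.
Ligand charges: 1×bromo (-1 each), 1×oxalato (-2 each), 1×isothiocyanato (-1 each); total -4. So Pb + (-4) = 2−, giving Pb = +2.
Ligands are named alphabetically: bromo before isothiocyanato before oxalato.
The complex ion is anionic, so lead takes the -ate form plumbate(II).

ammonium bromoisothiocyanatooxalatoplumbate(II)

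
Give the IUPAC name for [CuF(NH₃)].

amminefluorocopper(I)

There is no counter-ion, so the complex is neutral overall.
Ligand charges: 1×ammine (neutral), 1×fluoro (-1 each); total -1. So Cu + (-1) = 0, giving Cu = +1.
Ligands are named alphabetically: ammine before fluoro.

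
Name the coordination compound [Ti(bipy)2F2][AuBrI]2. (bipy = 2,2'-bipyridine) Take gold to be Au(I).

bis(2,2'-bipyridine)difluorotitanium(IV) bromoiodoaurate(I)

Both ions are complex: the cation is named first with the plain metal name, the anion second with the -ate form; each ion's ligands are alphabetised independently.
Au is given as +1; the anion's ligand charges sum to -2, so the complex anion is 1−.
With 2 anions per cation, the cation must be 2×1 = 2+.
Cation: ligand charges sum to -2; for the ion to be 2+, Ti = +4.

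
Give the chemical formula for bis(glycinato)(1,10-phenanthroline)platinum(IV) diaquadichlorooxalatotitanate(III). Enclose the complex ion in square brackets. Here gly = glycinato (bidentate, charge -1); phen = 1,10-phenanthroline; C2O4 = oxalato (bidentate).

Cation [Pt…]: ligand charges -2, Pt(IV) ⇒ ion charge 2+.
Anion [Ti…]: ligand charges -4, Ti(III) ⇒ ion charge 1−.
One 2+ cation requires 2 of the 1− anion.

[Pt(gly)2(phen)][Ti(C2O4)Cl2(H2O)2]2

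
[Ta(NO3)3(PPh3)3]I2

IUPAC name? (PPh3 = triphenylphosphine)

The 2 iodide counter-ions carry a total charge of -2, so each complex ion is 2+.
Ligand charges: 3×nitrato (-1 each), 3×triphenylphosphine (neutral); total -3. So Ta + (-3) = 2+, giving Ta = +5.
Ligands are named alphabetically: nitrato before triphenylphosphine.

trinitratotris(triphenylphosphine)tantalum(V) iodide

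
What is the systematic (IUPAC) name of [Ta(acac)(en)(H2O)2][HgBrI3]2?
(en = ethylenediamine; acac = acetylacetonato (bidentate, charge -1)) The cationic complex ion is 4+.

Both ions are complex: the cation is named first with the plain metal name, the anion second with the -ate form; each ion's ligands are alphabetised independently.
The complex cation is given as 4+; its ligand charges sum to -1, so Ta = +5.
With 2 anions per cation, each anion must be 4/2 = 2−.
Anion: ligand charges sum to -4; for the ion to be 2−, Hg = +2.

(acetylacetonato)diaqua(ethylenediamine)tantalum(V) bromotriiodomercurate(II)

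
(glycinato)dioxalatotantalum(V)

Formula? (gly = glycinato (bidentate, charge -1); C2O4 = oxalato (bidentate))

[Ta(C2O4)2(gly)]

Ligands: 1 glycinato (gly, -1), 2 oxalato (C2O4, -2). Ligand charge sum = -5.
With Ta in oxidation state +5, the complex ion is [Ta...].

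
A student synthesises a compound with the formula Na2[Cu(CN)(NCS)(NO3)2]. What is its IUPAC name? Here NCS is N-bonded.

The 2 sodium counter-ions carry a total charge of +2, so each complex ion is 2−.
Ligand charges: 1×cyano (-1 each), 1×isothiocyanato (-1 each), 2×nitrato (-1 each); total -4. So Cu + (-4) = 2−, giving Cu = +2.
The complex ion is anionic, so copper takes the -ate form cuprate(II).

sodium cyanoisothiocyanatodinitratocuprate(II)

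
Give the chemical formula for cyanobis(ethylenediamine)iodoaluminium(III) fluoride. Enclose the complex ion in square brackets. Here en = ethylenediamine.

Ligands: 1 iodo (I, -1), 1 cyano (CN, -1), 2 ethylenediamine (en, neutral). Ligand charge sum = -2.
With Al in oxidation state +3, the complex ion is [Al...]^1+.
Charge balance with fluoride (-1) requires 1 complex ion per 1 fluoride.

[Al(CN)(en)2I]F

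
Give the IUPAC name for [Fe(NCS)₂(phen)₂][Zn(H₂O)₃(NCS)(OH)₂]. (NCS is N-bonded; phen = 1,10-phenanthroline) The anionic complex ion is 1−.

diisothiocyanatobis(1,10-phenanthroline)iron(III) triaquadihydroxoisothiocyanatozincate(II)

The complex anion is given as 1−; its ligand charges sum to -3, so Zn = +2.
A 1:1 salt means the cation carries the equal and opposite charge, 1+.
Cation: ligand charges sum to -2; for the ion to be 1+, Fe = +3.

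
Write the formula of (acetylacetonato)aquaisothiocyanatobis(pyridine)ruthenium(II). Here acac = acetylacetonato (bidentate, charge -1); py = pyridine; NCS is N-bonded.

[Ru(acac)(H2O)(NCS)(py)2]

Ligands: 1 aqua (H2O, neutral), 1 acetylacetonato (acac, -1), 2 pyridine (py, neutral), 1 isothiocyanato (NCS, -1). Ligand charge sum = -2.
With Ru in oxidation state +2, the complex ion is [Ru...].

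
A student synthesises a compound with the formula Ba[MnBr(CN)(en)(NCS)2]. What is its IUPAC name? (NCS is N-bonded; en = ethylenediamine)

The 1 barium counter-ion carries a total charge of +2, so each complex ion is 2−.
Ligand charges: 2×isothiocyanato (-1 each), 1×bromo (-1 each), 1×ethylenediamine (neutral), 1×cyano (-1 each); total -4. So Mn + (-4) = 2−, giving Mn = +2.
The complex ion is anionic, so manganese takes the -ate form manganate(II).

barium bromocyano(ethylenediamine)diisothiocyanatomanganate(II)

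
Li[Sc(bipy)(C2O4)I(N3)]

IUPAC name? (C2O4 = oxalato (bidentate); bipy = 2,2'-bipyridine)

The 1 lithium counter-ion carries a total charge of +1, so each complex ion is 1−.
Ligand charges: 1×azido (-1 each), 1×iodo (-1 each), 1×oxalato (-2 each), 1×2,2'-bipyridine (neutral); total -4. So Sc + (-4) = 1−, giving Sc = +3.
Ligands are named alphabetically: azido before bipyridine before iodo before oxalato.
The complex ion is anionic, so scandium takes the -ate form scandate(III).

lithium azido(2,2'-bipyridine)iodooxalatoscandate(III)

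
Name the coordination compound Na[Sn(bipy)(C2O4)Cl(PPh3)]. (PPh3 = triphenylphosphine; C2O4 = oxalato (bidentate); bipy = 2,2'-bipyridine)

sodium (2,2'-bipyridine)chlorooxalato(triphenylphosphine)stannate(II)

The 1 sodium counter-ion carries a total charge of +1, so each complex ion is 1−.
Ligand charges: 1×chloro (-1 each), 1×triphenylphosphine (neutral), 1×oxalato (-2 each), 1×2,2'-bipyridine (neutral); total -3. So Sn + (-3) = 1−, giving Sn = +2.
Ligands are named alphabetically: bipyridine before chloro before oxalato before triphenylphosphine.
The complex ion is anionic, so tin takes the -ate form stannate(II).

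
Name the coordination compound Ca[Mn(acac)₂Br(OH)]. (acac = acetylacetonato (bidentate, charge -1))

calcium bis(acetylacetonato)bromohydroxomanganate(II)

The 1 calcium counter-ion carries a total charge of +2, so each complex ion is 2−.
Ligand charges: 1×hydroxo (-1 each), 2×acetylacetonato (-1 each), 1×bromo (-1 each); total -4. So Mn + (-4) = 2−, giving Mn = +2.
The complex ion is anionic, so manganese takes the -ate form manganate(II).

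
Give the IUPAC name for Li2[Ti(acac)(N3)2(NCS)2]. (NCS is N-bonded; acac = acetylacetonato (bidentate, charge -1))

lithium (acetylacetonato)diazidodiisothiocyanatotitanate(III)

The 2 lithium counter-ions carry a total charge of +2, so each complex ion is 2−.
Ligand charges: 2×azido (-1 each), 2×isothiocyanato (-1 each), 1×acetylacetonato (-1 each); total -5. So Ti + (-5) = 2−, giving Ti = +3.
Ligands are named alphabetically: acetylacetonato before azido before isothiocyanato.
The complex ion is anionic, so titanium takes the -ate form titanate(III).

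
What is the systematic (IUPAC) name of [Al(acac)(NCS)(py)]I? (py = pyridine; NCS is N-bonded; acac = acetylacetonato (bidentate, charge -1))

The 1 iodide counter-ion carries a total charge of -1, so each complex ion is 1+.
Ligand charges: 1×pyridine (neutral), 1×isothiocyanato (-1 each), 1×acetylacetonato (-1 each); total -2. So Al + (-2) = 1+, giving Al = +3.
Ligands are named alphabetically: acetylacetonato before isothiocyanato before pyridine.

(acetylacetonato)isothiocyanato(pyridine)aluminium(III) iodide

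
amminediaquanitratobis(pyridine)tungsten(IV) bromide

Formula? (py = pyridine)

Ligands: 1 nitrato (NO3, -1), 2 pyridine (py, neutral), 1 ammine (NH3, neutral), 2 aqua (H2O, neutral). Ligand charge sum = -1.
Charge balance with bromide (-1) requires 1 complex ion per 3 bromide.

[W(H2O)2(NH3)(NO3)(py)2]Br3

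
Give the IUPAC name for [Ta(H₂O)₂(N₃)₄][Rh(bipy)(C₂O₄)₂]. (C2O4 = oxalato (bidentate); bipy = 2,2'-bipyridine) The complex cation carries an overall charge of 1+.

Both ions are complex: the cation is named first with the plain metal name, the anion second with the -ate form; each ion's ligands are alphabetised independently.
The complex cation is given as 1+; its ligand charges sum to -4, so Ta = +5.
A 1:1 salt means the anion carries the equal and opposite charge, 1−.
Anion: ligand charges sum to -4; for the ion to be 1−, Rh = +3.

diaquatetraazidotantalum(V) (2,2'-bipyridine)dioxalatorhodate(III)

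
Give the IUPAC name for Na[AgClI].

The 1 sodium counter-ion carries a total charge of +1, so each complex ion is 1−.
Ligand charges: 1×chloro (-1 each), 1×iodo (-1 each); total -2. So Ag + (-2) = 1−, giving Ag = +1.
The complex ion is anionic, so silver takes the -ate form argentate(I).

sodium chloroiodoargentate(I)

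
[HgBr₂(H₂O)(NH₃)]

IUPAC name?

There is no counter-ion, so the complex is neutral overall.
Ligand charges: 2×bromo (-1 each), 1×ammine (neutral), 1×aqua (neutral); total -2. So Hg + (-2) = 0, giving Hg = +2.
Ligands are named alphabetically: ammine before aqua before bromo.

ammineaquadibromomercury(II)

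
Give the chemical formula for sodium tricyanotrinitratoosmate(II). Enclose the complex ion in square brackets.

Na4[Os(CN)3(NO3)3]

Ligands: 3 nitrato (NO3, -1), 3 cyano (CN, -1). Ligand charge sum = -6.
Charge balance with sodium (+1) requires 1 complex ion per 4 sodium.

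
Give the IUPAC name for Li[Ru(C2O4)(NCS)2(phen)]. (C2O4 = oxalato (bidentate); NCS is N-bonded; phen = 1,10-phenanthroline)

lithium diisothiocyanatooxalato(1,10-phenanthroline)ruthenate(III)

The 1 lithium counter-ion carries a total charge of +1, so each complex ion is 1−.
Ligand charges: 1×oxalato (-2 each), 2×isothiocyanato (-1 each), 1×1,10-phenanthroline (neutral); total -4. So Ru + (-4) = 1−, giving Ru = +3.
The complex ion is anionic, so ruthenium takes the -ate form ruthenate(III).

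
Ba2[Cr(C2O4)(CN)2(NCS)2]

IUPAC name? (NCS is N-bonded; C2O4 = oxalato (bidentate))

The 2 barium counter-ions carry a total charge of +4, so each complex ion is 4−.
Ligand charges: 2×isothiocyanato (-1 each), 1×oxalato (-2 each), 2×cyano (-1 each); total -6. So Cr + (-6) = 4−, giving Cr = +2.
The complex ion is anionic, so chromium takes the -ate form chromate(II).

barium dicyanodiisothiocyanatooxalatochromate(II)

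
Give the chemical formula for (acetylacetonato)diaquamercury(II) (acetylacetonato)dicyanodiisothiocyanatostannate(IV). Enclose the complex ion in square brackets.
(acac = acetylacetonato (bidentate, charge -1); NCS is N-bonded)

[Hg(acac)(H2O)2][Sn(acac)(CN)2(NCS)2]

Cation [Hg…]: ligand charges -1, Hg(II) ⇒ ion charge 1+.
Anion [Sn…]: ligand charges -5, Sn(IV) ⇒ ion charge 1−.
One 1+ cation balances one 1− anion.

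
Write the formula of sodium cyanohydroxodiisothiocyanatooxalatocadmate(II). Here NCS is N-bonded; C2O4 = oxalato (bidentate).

Na4[Cd(C2O4)(CN)(NCS)2(OH)]

Ligands: 2 isothiocyanato (NCS, -1), 1 oxalato (C2O4, -2), 1 cyano (CN, -1), 1 hydroxo (OH, -1). Ligand charge sum = -6.
Charge balance with sodium (+1) requires 1 complex ion per 4 sodium.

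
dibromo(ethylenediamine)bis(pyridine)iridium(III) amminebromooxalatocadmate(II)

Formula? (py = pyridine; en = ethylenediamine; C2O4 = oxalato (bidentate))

[IrBr2(en)(py)2][CdBr(C2O4)(NH3)]

Cation [Ir…]: ligand charges -2, Ir(III) ⇒ ion charge 1+.
Anion [Cd…]: ligand charges -3, Cd(II) ⇒ ion charge 1−.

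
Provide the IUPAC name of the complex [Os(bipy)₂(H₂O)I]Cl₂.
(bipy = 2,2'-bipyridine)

The 2 chloride counter-ions carry a total charge of -2, so each complex ion is 2+.
Ligand charges: 1×iodo (-1 each), 1×aqua (neutral), 2×2,2'-bipyridine (neutral); total -1. So Os + (-1) = 2+, giving Os = +3.
Ligands are named alphabetically: aqua before bipyridine before iodo.

aquabis(2,2'-bipyridine)iodoosmium(III) chloride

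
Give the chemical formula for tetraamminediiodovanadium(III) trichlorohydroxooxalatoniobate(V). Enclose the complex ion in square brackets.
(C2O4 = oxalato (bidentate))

Cation [V…]: ligand charges -2, V(III) ⇒ ion charge 1+.
Anion [Nb…]: ligand charges -6, Nb(V) ⇒ ion charge 1−.

[VI2(NH3)4][Nb(C2O4)Cl3(OH)]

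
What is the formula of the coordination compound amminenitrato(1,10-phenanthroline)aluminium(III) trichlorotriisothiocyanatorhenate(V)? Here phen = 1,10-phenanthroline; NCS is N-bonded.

Cation [Al…]: ligand charges -1, Al(III) ⇒ ion charge 2+.
Anion [Re…]: ligand charges -6, Re(V) ⇒ ion charge 1−.
One 2+ cation requires 2 of the 1− anion.

[Al(NH3)(NO3)(phen)][ReCl3(NCS)3]2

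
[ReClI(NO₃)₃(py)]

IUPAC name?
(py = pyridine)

There is no counter-ion, so the complex is neutral overall.
Ligand charges: 3×nitrato (-1 each), 1×chloro (-1 each), 1×pyridine (neutral), 1×iodo (-1 each); total -5. So Re + (-5) = 0, giving Re = +5.
Ligands are named alphabetically: chloro before iodo before nitrato before pyridine.

chloroiodotrinitrato(pyridine)rhenium(V)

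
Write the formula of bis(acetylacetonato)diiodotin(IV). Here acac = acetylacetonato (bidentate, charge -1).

Ligands: 2 iodo (I, -1), 2 acetylacetonato (acac, -1). Ligand charge sum = -4.
With Sn in oxidation state +4, the complex ion is [Sn...].

[Sn(acac)2I2]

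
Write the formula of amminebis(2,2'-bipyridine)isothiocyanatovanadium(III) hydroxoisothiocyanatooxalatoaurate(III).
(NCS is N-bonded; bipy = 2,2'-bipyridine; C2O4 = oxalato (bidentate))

Cation [V…]: ligand charges -1, V(III) ⇒ ion charge 2+.
Anion [Au…]: ligand charges -4, Au(III) ⇒ ion charge 1−.

[V(bipy)2(NCS)(NH3)][Au(C2O4)(NCS)(OH)]2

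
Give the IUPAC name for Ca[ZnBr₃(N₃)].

The 1 calcium counter-ion carries a total charge of +2, so each complex ion is 2−.
Ligand charges: 1×azido (-1 each), 3×bromo (-1 each); total -4. So Zn + (-4) = 2−, giving Zn = +2.
Ligands are named alphabetically: azido before bromo.
The complex ion is anionic, so zinc takes the -ate form zincate(II).

calcium azidotribromozincate(II)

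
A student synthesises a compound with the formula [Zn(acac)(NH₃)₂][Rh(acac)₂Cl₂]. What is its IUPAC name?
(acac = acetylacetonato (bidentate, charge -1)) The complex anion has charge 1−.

(acetylacetonato)diamminezinc(II) bis(acetylacetonato)dichlororhodate(III)

The complex anion is given as 1−; its ligand charges sum to -4, so Rh = +3.
A 1:1 salt means the cation carries the equal and opposite charge, 1+.
Cation: ligand charges sum to -1; for the ion to be 1+, Zn = +2.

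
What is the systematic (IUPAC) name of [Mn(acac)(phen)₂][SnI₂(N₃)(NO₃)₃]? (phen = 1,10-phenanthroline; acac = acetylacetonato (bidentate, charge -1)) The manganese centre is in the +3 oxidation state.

Mn is given as +3; the cation's ligand charges sum to -1, so the complex cation is 2+.
A 1:1 salt means the anion carries the equal and opposite charge, 2−.
Anion: ligand charges sum to -6; for the ion to be 2−, Sn = +4.

(acetylacetonato)bis(1,10-phenanthroline)manganese(III) azidodiiodotrinitratostannate(IV)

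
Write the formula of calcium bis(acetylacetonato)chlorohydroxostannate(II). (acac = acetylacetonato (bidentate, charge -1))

Ligands: 1 hydroxo (OH, -1), 2 acetylacetonato (acac, -1), 1 chloro (Cl, -1). Ligand charge sum = -4.
With Sn in oxidation state +2, the complex ion is [Sn...]^2−.
Charge balance with calcium (+2) requires 1 complex ion per 1 calcium.

Ca[Sn(acac)2Cl(OH)]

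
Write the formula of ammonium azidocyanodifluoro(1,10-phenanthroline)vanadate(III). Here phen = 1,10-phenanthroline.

NH4[V(CN)F2(N3)(phen)]

Ligands: 1 1,10-phenanthroline (phen, neutral), 2 fluoro (F, -1), 1 azido (N3, -1), 1 cyano (CN, -1). Ligand charge sum = -4.
Charge balance with ammonium (+1) requires 1 complex ion per 1 ammonium.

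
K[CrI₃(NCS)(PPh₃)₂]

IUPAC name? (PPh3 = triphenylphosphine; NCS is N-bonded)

The 1 potassium counter-ion carries a total charge of +1, so each complex ion is 1−.
Ligand charges: 2×triphenylphosphine (neutral), 1×isothiocyanato (-1 each), 3×iodo (-1 each); total -4. So Cr + (-4) = 1−, giving Cr = +3.
The complex ion is anionic, so chromium takes the -ate form chromate(III).

potassium triiodoisothiocyanatobis(triphenylphosphine)chromate(III)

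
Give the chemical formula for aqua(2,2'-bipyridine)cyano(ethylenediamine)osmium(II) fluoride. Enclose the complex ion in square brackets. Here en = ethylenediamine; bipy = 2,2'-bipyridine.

Ligands: 1 cyano (CN, -1), 1 aqua (H2O, neutral), 1 ethylenediamine (en, neutral), 1 2,2'-bipyridine (bipy, neutral). Ligand charge sum = -1.
Charge balance with fluoride (-1) requires 1 complex ion per 1 fluoride.

[Os(bipy)(CN)(en)(H2O)]F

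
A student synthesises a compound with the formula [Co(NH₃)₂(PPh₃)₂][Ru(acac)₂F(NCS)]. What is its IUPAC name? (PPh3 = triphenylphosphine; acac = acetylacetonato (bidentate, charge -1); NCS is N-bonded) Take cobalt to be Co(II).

diamminebis(triphenylphosphine)cobalt(II) bis(acetylacetonato)fluoroisothiocyanatoruthenate(II)

Both ions are complex: the cation is named first with the plain metal name, the anion second with the -ate form; each ion's ligands are alphabetised independently.
Co is given as +2; the cation's ligand charges sum to 0, so the complex cation is 2+.
A 1:1 salt means the anion carries the equal and opposite charge, 2−.
Anion: ligand charges sum to -4; for the ion to be 2−, Ru = +2.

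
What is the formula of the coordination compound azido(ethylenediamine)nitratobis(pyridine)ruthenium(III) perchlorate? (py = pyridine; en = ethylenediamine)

Ligands: 2 pyridine (py, neutral), 1 nitrato (NO3, -1), 1 ethylenediamine (en, neutral), 1 azido (N3, -1). Ligand charge sum = -2.
With Ru in oxidation state +3, the complex ion is [Ru...]^1+.
Charge balance with perchlorate (-1) requires 1 complex ion per 1 perchlorate.

[Ru(en)(N3)(NO3)(py)2]ClO4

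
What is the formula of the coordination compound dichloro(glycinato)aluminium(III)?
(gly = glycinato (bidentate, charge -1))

[AlCl2(gly)]

Ligands: 2 chloro (Cl, -1), 1 glycinato (gly, -1). Ligand charge sum = -3.
With Al in oxidation state +3, the complex ion is [Al...].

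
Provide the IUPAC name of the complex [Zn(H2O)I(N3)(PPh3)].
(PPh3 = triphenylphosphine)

aquaazidoiodo(triphenylphosphine)zinc(II)

There is no counter-ion, so the complex is neutral overall.
Ligand charges: 1×triphenylphosphine (neutral), 1×iodo (-1 each), 1×azido (-1 each), 1×aqua (neutral); total -2. So Zn + (-2) = 0, giving Zn = +2.
Ligands are named alphabetically: aqua before azido before iodo before triphenylphosphine.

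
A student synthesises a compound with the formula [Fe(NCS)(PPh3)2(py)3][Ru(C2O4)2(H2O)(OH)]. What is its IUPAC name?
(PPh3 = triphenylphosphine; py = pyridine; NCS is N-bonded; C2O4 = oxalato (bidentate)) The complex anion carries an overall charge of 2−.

isothiocyanatotris(pyridine)bis(triphenylphosphine)iron(III) aquahydroxodioxalatoruthenate(III)

The complex anion is given as 2−; its ligand charges sum to -5, so Ru = +3.
A 1:1 salt means the cation carries the equal and opposite charge, 2+.
Cation: ligand charges sum to -1; for the ion to be 2+, Fe = +3.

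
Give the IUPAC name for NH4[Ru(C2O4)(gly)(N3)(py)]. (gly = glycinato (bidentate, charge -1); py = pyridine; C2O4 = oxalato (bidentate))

ammonium azido(glycinato)oxalato(pyridine)ruthenate(III)

The 1 ammonium counter-ion carries a total charge of +1, so each complex ion is 1−.
Ligand charges: 1×azido (-1 each), 1×glycinato (-1 each), 1×pyridine (neutral), 1×oxalato (-2 each); total -4. So Ru + (-4) = 1−, giving Ru = +3.
Ligands are named alphabetically: azido before glycinato before oxalato before pyridine.
The complex ion is anionic, so ruthenium takes the -ate form ruthenate(III).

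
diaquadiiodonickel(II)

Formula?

[Ni(H2O)2I2]

Ligands: 2 aqua (H2O, neutral), 2 iodo (I, -1). Ligand charge sum = -2.
With Ni in oxidation state +2, the complex ion is [Ni...].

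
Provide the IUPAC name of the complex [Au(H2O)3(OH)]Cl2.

The 2 chloride counter-ions carry a total charge of -2, so each complex ion is 2+.
Ligand charges: 3×aqua (neutral), 1×hydroxo (-1 each); total -1. So Au + (-1) = 2+, giving Au = +3.
Ligands are named alphabetically: aqua before hydroxo.

triaquahydroxogold(III) chloride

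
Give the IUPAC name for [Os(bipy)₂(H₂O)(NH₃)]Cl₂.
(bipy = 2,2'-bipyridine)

The 2 chloride counter-ions carry a total charge of -2, so each complex ion is 2+.
Ligand charges: 2×2,2'-bipyridine (neutral), 1×ammine (neutral), 1×aqua (neutral); total 0. So Os + (0) = 2+, giving Os = +2.
Ligands are named alphabetically: ammine before aqua before bipyridine.

ammineaquabis(2,2'-bipyridine)osmium(II) chloride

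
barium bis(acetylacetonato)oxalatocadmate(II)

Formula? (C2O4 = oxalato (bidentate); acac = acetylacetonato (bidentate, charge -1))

Ba[Cd(acac)2(C2O4)]

Ligands: 1 oxalato (C2O4, -2), 2 acetylacetonato (acac, -1). Ligand charge sum = -4.
Charge balance with barium (+2) requires 1 complex ion per 1 barium.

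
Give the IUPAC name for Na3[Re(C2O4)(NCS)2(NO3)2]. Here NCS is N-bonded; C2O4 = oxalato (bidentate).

sodium diisothiocyanatodinitratooxalatorhenate(III)

The 3 sodium counter-ions carry a total charge of +3, so each complex ion is 3−.
Ligand charges: 2×nitrato (-1 each), 2×isothiocyanato (-1 each), 1×oxalato (-2 each); total -6. So Re + (-6) = 3−, giving Re = +3.
The complex ion is anionic, so rhenium takes the -ate form rhenate(III).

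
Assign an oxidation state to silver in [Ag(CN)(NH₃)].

+1

No counter-ion: the bracketed complex is neutral.
Ligand charges: 1×CN = -1; 1×NH3 neutral; sum -1.
Ag + (-1) = 0 ⇒ Ag is +1.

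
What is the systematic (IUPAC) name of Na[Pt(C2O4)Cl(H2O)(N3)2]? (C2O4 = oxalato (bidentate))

sodium aquadiazidochlorooxalatoplatinate(IV)

The 1 sodium counter-ion carries a total charge of +1, so each complex ion is 1−.
Ligand charges: 1×oxalato (-2 each), 1×aqua (neutral), 2×azido (-1 each), 1×chloro (-1 each); total -5. So Pt + (-5) = 1−, giving Pt = +4.
The complex ion is anionic, so platinum takes the -ate form platinate(IV).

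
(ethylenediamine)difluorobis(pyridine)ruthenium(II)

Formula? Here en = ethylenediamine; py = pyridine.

Ligands: 1 ethylenediamine (en, neutral), 2 pyridine (py, neutral), 2 fluoro (F, -1). Ligand charge sum = -2.
With Ru in oxidation state +2, the complex ion is [Ru...].

[Ru(en)F2(py)2]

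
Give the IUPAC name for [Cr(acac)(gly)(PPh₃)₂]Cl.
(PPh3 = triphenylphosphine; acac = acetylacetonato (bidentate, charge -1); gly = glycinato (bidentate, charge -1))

(acetylacetonato)(glycinato)bis(triphenylphosphine)chromium(III) chloride

The 1 chloride counter-ion carries a total charge of -1, so each complex ion is 1+.
Ligand charges: 2×triphenylphosphine (neutral), 1×acetylacetonato (-1 each), 1×glycinato (-1 each); total -2. So Cr + (-2) = 1+, giving Cr = +3.
Ligands are named alphabetically: acetylacetonato before glycinato before triphenylphosphine.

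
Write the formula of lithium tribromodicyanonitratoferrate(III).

Li3[FeBr3(CN)2(NO3)]

Ligands: 1 nitrato (NO3, -1), 3 bromo (Br, -1), 2 cyano (CN, -1). Ligand charge sum = -6.
With Fe in oxidation state +3, the complex ion is [Fe...]^3−.
Charge balance with lithium (+1) requires 1 complex ion per 3 lithium.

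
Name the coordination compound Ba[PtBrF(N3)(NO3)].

barium azidobromofluoronitratoplatinate(II)

The 1 barium counter-ion carries a total charge of +2, so each complex ion is 2−.
Ligand charges: 1×fluoro (-1 each), 1×azido (-1 each), 1×nitrato (-1 each), 1×bromo (-1 each); total -4. So Pt + (-4) = 2−, giving Pt = +2.
Ligands are named alphabetically: azido before bromo before fluoro before nitrato.
The complex ion is anionic, so platinum takes the -ate form platinate(II).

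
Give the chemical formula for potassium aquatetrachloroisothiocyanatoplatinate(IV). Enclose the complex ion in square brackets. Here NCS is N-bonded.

K[PtCl4(H2O)(NCS)]

Ligands: 4 chloro (Cl, -1), 1 aqua (H2O, neutral), 1 isothiocyanato (NCS, -1). Ligand charge sum = -5.
With Pt in oxidation state +4, the complex ion is [Pt...]^1−.
Charge balance with potassium (+1) requires 1 complex ion per 1 potassium.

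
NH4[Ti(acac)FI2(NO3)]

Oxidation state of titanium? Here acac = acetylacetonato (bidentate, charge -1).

+4

1 ammonium outside the brackets (+1 each) → the complex ion is 1−.
Ligand charges: 1×F = -1; 1×acac = -1; 2×I = -2; 1×NO3 = -1; sum -5.
Ti + (-5) = 1− ⇒ Ti is +4.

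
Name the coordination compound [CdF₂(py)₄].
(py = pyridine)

There is no counter-ion, so the complex is neutral overall.
Ligand charges: 2×fluoro (-1 each), 4×pyridine (neutral); total -2. So Cd + (-2) = 0, giving Cd = +2.
Ligands are named alphabetically: fluoro before pyridine.

difluorotetrakis(pyridine)cadmium(II)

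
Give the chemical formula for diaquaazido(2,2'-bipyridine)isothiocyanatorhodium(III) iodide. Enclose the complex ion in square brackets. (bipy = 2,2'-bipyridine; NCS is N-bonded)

[Rh(bipy)(H2O)2(N3)(NCS)]I

Ligands: 2 aqua (H2O, neutral), 1 2,2'-bipyridine (bipy, neutral), 1 azido (N3, -1), 1 isothiocyanato (NCS, -1). Ligand charge sum = -2.
Charge balance with iodide (-1) requires 1 complex ion per 1 iodide.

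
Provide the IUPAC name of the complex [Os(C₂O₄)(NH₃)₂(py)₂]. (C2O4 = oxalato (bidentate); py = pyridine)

diammineoxalatobis(pyridine)osmium(II)

There is no counter-ion, so the complex is neutral overall.
Ligand charges: 1×oxalato (-2 each), 2×pyridine (neutral), 2×ammine (neutral); total -2. So Os + (-2) = 0, giving Os = +2.
Ligands are named alphabetically: ammine before oxalato before pyridine.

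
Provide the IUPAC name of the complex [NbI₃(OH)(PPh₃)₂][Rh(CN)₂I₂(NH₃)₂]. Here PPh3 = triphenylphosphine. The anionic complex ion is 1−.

The complex anion is given as 1−; its ligand charges sum to -4, so Rh = +3.
A 1:1 salt means the cation carries the equal and opposite charge, 1+.
Cation: ligand charges sum to -4; for the ion to be 1+, Nb = +5.

hydroxotriiodobis(triphenylphosphine)niobium(V) diamminedicyanodiiodorhodate(III)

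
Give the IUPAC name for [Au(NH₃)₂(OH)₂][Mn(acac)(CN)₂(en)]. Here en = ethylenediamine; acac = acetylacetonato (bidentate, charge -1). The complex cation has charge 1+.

Both ions are complex: the cation is named first with the plain metal name, the anion second with the -ate form; each ion's ligands are alphabetised independently.
The complex cation is given as 1+; its ligand charges sum to -2, so Au = +3.
A 1:1 salt means the anion carries the equal and opposite charge, 1−.
Anion: ligand charges sum to -3; for the ion to be 1−, Mn = +2.

diamminedihydroxogold(III) (acetylacetonato)dicyano(ethylenediamine)manganate(II)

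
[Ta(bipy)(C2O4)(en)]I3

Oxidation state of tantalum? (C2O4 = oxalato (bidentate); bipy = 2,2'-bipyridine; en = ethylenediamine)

+5

3 iodide outside the brackets (-1 each) → the complex ion is 3+.
Ligand charges: 1×C2O4 = -2; 1×bipy neutral; 1×en neutral; sum -2.
Ta + (-2) = 3+ ⇒ Ta is +5.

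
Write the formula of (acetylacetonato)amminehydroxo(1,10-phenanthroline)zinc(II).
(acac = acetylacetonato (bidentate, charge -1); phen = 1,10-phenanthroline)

Ligands: 1 ammine (NH3, neutral), 1 acetylacetonato (acac, -1), 1 1,10-phenanthroline (phen, neutral), 1 hydroxo (OH, -1). Ligand charge sum = -2.
With Zn in oxidation state +2, the complex ion is [Zn...].

[Zn(acac)(NH3)(OH)(phen)]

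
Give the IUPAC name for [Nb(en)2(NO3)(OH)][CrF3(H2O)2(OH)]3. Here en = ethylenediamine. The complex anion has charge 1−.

Both ions are complex: the cation is named first with the plain metal name, the anion second with the -ate form; each ion's ligands are alphabetised independently.
The complex anion is given as 1−; its ligand charges sum to -4, so Cr = +3.
With 3 anions per cation, the cation must be 3×1 = 3+.
Cation: ligand charges sum to -2; for the ion to be 3+, Nb = +5.

bis(ethylenediamine)hydroxonitratoniobium(V) diaquatrifluorohydroxochromate(III)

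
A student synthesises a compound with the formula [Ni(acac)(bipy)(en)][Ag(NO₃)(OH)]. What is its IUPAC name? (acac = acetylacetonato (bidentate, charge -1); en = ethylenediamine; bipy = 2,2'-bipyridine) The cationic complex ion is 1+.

The complex cation is given as 1+; its ligand charges sum to -1, so Ni = +2.
A 1:1 salt means the anion carries the equal and opposite charge, 1−.
Anion: ligand charges sum to -2; for the ion to be 1−, Ag = +1.

(acetylacetonato)(2,2'-bipyridine)(ethylenediamine)nickel(II) hydroxonitratoargentate(I)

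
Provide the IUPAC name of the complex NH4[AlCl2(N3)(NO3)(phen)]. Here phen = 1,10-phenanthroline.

ammonium azidodichloronitrato(1,10-phenanthroline)aluminate(III)

The 1 ammonium counter-ion carries a total charge of +1, so each complex ion is 1−.
Ligand charges: 1×nitrato (-1 each), 2×chloro (-1 each), 1×azido (-1 each), 1×1,10-phenanthroline (neutral); total -4. So Al + (-4) = 1−, giving Al = +3.
Ligands are named alphabetically: azido before chloro before nitrato before phenanthroline.
The complex ion is anionic, so aluminium takes the -ate form aluminate(III).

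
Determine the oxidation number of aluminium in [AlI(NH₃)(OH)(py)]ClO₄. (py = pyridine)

+3

1 perchlorate outside the brackets (-1 each) → the complex ion is 1+.
Ligand charges: 1×OH = -1; 1×I = -1; 1×py neutral; 1×NH3 neutral; sum -2.
Al + (-2) = 1+ ⇒ Al is +3.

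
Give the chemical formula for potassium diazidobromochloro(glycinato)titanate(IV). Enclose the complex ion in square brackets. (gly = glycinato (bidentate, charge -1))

Ligands: 1 glycinato (gly, -1), 1 bromo (Br, -1), 2 azido (N3, -1), 1 chloro (Cl, -1). Ligand charge sum = -5.
Charge balance with potassium (+1) requires 1 complex ion per 1 potassium.

K[TiBrCl(gly)(N3)2]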